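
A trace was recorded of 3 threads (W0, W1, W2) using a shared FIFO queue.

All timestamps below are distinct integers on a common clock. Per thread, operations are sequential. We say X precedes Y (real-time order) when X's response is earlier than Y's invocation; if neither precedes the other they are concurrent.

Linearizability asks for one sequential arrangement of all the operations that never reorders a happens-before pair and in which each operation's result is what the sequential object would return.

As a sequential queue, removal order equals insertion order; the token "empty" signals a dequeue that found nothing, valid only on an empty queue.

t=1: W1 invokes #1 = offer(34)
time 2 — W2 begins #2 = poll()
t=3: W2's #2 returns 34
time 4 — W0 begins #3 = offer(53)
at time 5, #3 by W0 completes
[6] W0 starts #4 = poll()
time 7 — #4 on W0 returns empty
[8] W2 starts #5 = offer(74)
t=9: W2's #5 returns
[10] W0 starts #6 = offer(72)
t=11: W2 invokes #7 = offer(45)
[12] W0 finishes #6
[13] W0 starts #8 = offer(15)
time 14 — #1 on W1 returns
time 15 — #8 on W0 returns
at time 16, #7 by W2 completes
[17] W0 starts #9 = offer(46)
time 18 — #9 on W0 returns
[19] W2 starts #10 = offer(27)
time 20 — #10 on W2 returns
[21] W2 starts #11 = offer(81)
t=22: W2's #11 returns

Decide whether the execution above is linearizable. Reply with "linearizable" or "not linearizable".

not linearizable

through event 6 a valid linearization exists; event 7 (#4 responding at time 7) ends that
the sole real-time-consistent order of 3 completed operations fails the FIFO queue replay
no escape via the 1 pending operation (#1): every completion choice fails
take #2, #3, #4 (pending dropped): step 1 already fails, because #2 poll() → 34 cannot occur there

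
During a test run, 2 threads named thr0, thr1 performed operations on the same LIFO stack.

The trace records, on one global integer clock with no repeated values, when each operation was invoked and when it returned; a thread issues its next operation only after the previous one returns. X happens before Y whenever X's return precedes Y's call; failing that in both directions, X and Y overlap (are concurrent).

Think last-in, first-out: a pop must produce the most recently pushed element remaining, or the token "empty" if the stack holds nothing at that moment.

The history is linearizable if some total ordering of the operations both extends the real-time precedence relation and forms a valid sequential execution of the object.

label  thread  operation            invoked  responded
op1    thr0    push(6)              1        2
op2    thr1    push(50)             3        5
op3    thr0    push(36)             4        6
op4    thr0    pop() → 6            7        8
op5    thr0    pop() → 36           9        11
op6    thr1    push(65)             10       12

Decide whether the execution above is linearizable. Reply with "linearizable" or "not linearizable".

prefix check: 1..7 passes, 1..8 fails once op4's time-8 response joins
every one of the 2 real-time-consistent orders over 4 completed LIFO stack ops fails the sequential spec
take op1, op2, op3, op4: step 4 already fails, because op4 pop() → 6 cannot occur there
take op1, op3, op2, op4: step 4 already fails, because op4 pop() → 6 cannot occur there

not linearizable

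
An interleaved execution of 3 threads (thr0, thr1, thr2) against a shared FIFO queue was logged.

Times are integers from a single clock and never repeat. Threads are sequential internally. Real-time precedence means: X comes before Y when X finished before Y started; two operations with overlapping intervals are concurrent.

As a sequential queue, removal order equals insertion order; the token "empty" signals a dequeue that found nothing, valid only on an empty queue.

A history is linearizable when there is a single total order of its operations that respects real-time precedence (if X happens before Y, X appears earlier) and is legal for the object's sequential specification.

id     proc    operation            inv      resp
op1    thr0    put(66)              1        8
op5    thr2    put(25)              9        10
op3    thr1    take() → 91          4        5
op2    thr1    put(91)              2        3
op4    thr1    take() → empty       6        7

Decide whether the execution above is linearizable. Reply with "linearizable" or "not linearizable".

a witness: op2, op3, op4, op1, op5
step 1: op2 put(91) — queue <91>
step 2: op3 take() → 91 — queue <>
step 3: op4 take() → empty — queue <>
step 4: op1 put(66) — queue <66>
step 5: op5 put(25) — queue <66,25>

linearizable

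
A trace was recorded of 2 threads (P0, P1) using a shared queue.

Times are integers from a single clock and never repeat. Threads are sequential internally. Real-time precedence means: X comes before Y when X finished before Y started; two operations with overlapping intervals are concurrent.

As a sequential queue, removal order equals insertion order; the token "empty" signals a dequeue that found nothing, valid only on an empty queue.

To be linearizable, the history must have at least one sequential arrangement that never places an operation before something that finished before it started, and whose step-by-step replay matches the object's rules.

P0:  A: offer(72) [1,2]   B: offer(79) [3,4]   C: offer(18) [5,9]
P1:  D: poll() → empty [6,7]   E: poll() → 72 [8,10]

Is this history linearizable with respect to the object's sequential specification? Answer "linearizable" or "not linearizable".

prefix check: 1..6 passes, 1..7 fails once D's time-7 response joins
exactly one order of the 3 completed ops respects real time; the queue replay fails
no completion choice of the 1 pending operation (C) rescues it — every subset was tried
sample order A, B, D (pending dropped) stalls at step 3 — D poll() → empty has no legal effect

not linearizable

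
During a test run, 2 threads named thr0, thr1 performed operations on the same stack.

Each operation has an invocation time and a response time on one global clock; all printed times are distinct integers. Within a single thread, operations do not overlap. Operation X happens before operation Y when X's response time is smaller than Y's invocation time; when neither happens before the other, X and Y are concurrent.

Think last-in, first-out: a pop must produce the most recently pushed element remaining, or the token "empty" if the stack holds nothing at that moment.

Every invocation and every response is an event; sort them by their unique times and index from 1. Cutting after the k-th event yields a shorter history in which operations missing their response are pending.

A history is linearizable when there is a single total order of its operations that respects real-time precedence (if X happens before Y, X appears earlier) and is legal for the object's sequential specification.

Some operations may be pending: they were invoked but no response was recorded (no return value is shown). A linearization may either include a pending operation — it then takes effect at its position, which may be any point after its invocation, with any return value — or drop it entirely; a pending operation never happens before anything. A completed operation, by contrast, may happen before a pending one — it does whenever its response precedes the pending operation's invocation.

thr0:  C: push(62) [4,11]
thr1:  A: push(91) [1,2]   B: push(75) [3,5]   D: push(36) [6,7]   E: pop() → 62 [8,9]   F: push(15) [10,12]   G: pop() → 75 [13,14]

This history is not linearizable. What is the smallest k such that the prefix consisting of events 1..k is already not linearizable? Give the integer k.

14

one valid order for events 1..13 is A, B, D, C, E, F:
step 1: A push(91) — stack <91>
step 2: B push(75) — stack <91,75>
step 3: D push(36) — stack <91,75,36>
step 4: C push(62) — stack <91,75,36,62>
step 5: E pop() → 62 — stack <91,75,36>
step 6: F push(15) — stack <91,75,36,15>
include event 14 — G responding at 14 — and every candidate order breaks
one such order, A, B, C, D, E, F, G, breaks at step 5 where E pop() → 62 is illegal
one such order, A, B, D, C, E, F, G, breaks at step 7 where G pop() → 75 is illegal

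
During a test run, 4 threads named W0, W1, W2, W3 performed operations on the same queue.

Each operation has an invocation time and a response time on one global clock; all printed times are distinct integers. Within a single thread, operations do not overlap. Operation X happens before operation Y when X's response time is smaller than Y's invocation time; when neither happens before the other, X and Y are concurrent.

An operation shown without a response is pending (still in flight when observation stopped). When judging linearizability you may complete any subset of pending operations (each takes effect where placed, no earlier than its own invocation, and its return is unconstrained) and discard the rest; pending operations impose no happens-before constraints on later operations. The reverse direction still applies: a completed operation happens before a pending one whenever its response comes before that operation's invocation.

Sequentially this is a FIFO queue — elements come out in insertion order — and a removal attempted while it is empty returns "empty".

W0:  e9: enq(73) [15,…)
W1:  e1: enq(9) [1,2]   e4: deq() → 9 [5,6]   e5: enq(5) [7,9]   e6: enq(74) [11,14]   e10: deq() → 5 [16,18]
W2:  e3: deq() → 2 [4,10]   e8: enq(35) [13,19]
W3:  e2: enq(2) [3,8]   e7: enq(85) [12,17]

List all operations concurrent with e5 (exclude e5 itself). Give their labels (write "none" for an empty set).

e2, e3

overlap test against e5 [7,9]: concurrent iff the interval meets 7..9
e1 [1,2]: before
e2 [3,8]: concurrent
e3 [4,10]: concurrent
e4 [5,6]: before
e6 [11,14]: after
e7 [12,17]: after
e8 [13,19]: after
e9 [15,…): after
e10 [16,18]: after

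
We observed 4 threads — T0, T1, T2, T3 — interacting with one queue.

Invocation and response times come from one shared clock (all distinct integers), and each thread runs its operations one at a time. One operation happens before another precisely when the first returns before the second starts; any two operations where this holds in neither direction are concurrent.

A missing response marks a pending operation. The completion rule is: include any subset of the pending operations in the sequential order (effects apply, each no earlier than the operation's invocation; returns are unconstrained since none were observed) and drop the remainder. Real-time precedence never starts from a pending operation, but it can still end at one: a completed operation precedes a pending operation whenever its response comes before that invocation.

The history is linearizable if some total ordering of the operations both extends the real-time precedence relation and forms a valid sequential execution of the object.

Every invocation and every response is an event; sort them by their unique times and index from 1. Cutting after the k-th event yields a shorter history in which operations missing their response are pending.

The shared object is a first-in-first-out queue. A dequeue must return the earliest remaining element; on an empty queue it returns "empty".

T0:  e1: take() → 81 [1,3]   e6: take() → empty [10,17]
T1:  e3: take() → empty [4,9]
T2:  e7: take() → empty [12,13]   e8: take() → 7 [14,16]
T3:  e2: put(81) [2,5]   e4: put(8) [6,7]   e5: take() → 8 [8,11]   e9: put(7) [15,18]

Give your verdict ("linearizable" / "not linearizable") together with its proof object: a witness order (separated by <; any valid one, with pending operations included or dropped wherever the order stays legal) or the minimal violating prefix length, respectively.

step 1: e2 put(81) — queue <81>
step 2: e1 take() → 81 — queue <>
step 3: e3 take() → empty — queue <>
step 4: e4 put(8) — queue <8>
step 5: e5 take() → 8 — queue <>
step 6: e6 take() → empty — queue <>
step 7: e7 take() → empty — queue <>
step 8: e9 put(7) — queue <7>
step 9: e8 take() → 7 — queue <>

linearizable — witness: e2 < e1 < e3 < e4 < e5 < e6 < e7 < e9 < e8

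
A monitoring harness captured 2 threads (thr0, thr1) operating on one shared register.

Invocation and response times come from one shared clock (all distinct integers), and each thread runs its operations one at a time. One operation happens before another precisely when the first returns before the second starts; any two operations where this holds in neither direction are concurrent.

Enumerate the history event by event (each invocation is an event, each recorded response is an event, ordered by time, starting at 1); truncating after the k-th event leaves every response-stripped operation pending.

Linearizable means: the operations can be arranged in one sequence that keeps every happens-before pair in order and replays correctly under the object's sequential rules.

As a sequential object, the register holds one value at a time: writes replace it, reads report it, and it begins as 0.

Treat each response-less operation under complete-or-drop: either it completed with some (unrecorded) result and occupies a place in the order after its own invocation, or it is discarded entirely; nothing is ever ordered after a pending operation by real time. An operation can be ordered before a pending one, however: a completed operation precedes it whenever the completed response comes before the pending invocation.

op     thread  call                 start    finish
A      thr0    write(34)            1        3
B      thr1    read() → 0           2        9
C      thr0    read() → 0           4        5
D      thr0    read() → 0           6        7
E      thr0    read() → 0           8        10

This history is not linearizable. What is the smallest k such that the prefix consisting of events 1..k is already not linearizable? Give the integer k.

5

events 1..4 are still linearizable — one witness is A:
step 1: A write(34) — value 34
once event 5 joins (C's response, time 5), exhaustive search finds no witness
no completion choice of the 1 pending operation (B) rescues it — every subset was tried
e.g. A, C (pending dropped): illegal at step 2, since C read() → 0 cannot apply there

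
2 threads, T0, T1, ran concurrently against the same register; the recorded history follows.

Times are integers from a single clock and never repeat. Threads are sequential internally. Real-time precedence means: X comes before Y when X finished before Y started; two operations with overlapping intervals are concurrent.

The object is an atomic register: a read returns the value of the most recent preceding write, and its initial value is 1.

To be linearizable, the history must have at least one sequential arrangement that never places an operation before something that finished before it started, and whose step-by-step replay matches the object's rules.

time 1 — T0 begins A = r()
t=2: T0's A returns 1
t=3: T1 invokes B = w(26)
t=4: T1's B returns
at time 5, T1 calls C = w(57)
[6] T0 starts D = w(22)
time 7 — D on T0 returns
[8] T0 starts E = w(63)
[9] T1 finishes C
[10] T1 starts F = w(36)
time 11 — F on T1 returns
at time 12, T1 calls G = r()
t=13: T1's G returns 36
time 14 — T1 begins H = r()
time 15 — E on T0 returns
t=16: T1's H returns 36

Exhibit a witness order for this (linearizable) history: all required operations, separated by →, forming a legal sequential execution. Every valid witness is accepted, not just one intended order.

step 1: A r() → 1 — value 1
step 2: B w(26) — value 26
step 3: C w(57) — value 57
step 4: D w(22) — value 22
step 5: E w(63) — value 63
step 6: F w(36) — value 36
step 7: G r() → 36 — value 36
step 8: H r() → 36 — value 36

A → B → C → D → E → F → G → H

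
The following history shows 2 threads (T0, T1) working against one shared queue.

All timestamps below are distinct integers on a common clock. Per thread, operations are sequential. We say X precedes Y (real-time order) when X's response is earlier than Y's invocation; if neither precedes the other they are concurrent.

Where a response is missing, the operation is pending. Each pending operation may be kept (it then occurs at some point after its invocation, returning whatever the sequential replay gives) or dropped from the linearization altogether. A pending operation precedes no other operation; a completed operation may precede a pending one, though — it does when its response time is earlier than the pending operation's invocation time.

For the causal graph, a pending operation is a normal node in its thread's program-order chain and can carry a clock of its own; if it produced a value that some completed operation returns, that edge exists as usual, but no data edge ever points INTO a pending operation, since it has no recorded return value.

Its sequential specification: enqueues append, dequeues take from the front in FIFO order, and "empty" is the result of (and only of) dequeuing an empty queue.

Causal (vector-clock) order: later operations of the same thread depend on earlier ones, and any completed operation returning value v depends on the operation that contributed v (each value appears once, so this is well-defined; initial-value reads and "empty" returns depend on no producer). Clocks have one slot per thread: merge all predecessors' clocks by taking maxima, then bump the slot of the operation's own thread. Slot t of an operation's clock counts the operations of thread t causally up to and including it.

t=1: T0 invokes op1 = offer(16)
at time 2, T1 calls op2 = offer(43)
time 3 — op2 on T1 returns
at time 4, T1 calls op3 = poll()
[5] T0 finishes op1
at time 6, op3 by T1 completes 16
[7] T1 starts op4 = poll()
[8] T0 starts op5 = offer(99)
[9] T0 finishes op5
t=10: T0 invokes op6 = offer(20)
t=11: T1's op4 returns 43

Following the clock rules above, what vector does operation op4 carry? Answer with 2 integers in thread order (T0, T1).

root op op2, invoked 2: fresh clock plus T1's own tick → (0, 1)
root op op1, invoked 1: fresh clock plus T0's own tick → (1, 0)
op5, invoked 8, takes VC(op1)=(1, 0) under max, adds 1 for T0 → (2, 0)
op3, invoked 4, takes VC(op1)=(1, 0), VC(op2)=(0, 1) under max, adds 1 for T1 → (1, 2)
op6, invoked 10, takes VC(op5)=(2, 0) under max, adds 1 for T0 → (3, 0)
op4, invoked 7, takes VC(op2)=(0, 1), VC(op3)=(1, 2) under max, adds 1 for T1 → (1, 3)
target: VC(op4) = (1, 3)

(1, 3)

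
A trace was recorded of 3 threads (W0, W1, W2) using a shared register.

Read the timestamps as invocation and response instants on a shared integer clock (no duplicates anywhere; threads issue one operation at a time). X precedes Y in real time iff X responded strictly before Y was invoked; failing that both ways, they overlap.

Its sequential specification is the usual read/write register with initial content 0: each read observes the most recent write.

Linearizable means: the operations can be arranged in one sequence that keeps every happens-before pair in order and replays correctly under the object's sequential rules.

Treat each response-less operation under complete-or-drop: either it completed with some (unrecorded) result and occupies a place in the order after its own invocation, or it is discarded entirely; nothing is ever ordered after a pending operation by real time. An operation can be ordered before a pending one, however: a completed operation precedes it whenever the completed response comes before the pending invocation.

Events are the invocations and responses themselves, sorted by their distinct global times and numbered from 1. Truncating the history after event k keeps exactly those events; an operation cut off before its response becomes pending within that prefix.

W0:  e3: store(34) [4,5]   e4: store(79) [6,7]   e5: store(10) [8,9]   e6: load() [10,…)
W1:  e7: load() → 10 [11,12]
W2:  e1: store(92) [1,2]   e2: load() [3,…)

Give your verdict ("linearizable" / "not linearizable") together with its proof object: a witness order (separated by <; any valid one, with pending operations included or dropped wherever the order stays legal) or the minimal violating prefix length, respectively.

step 1: e1 store(92) — value 92
step 2: e2 load() (pending, included) — value 92
step 3: e3 store(34) — value 34
step 4: e4 store(79) — value 79
step 5: e5 store(10) — value 10
step 6: e6 load() (pending, included) — value 10
step 7: e7 load() → 10 — value 10

linearizable — witness: e1 < e2 < e3 < e4 < e5 < e6 < e7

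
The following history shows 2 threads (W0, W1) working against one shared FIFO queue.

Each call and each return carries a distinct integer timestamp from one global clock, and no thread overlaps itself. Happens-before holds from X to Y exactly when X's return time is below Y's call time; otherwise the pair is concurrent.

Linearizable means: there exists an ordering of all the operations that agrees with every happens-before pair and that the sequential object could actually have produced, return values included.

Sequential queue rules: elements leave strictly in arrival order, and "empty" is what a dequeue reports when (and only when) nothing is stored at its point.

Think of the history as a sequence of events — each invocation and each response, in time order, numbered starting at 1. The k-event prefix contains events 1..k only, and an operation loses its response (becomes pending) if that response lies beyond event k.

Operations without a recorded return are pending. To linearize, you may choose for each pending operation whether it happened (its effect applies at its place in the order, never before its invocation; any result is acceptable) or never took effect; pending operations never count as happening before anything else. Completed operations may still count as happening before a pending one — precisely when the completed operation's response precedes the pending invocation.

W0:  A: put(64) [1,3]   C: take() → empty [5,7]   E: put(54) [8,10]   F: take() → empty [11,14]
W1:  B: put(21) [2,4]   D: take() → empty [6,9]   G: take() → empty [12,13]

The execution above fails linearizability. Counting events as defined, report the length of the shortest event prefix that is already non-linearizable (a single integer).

events 1..6 are linearizable; a witness order is A, B:
after step 1 (A put(64)): queue <64>
after step 2 (B put(21)): queue <64,21>
once event 7 joins (C's response, time 7), exhaustive search finds no witness
every completion of the 1 pending operation (D) was checked; none linearizes
one such order, A, B, C (pending dropped), breaks at step 3 where C take() → empty is illegal
one such order, B, A, C (pending dropped), breaks at step 3 where C take() → empty is illegal

7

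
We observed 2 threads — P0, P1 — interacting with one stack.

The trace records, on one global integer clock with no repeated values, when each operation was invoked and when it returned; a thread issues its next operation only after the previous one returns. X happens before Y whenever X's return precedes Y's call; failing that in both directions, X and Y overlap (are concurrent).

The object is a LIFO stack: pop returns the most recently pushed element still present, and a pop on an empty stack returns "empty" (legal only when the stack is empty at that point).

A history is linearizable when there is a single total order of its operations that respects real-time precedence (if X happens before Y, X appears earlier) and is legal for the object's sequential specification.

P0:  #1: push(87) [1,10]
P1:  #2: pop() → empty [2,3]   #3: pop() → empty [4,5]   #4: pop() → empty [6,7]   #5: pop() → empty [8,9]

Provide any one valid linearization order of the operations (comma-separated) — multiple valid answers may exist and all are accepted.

1. #2 pop() → empty, leaving stack <>
2. #3 pop() → empty, leaving stack <>
3. #4 pop() → empty, leaving stack <>
4. #5 pop() → empty, leaving stack <>
5. #1 push(87), leaving stack <87>

#2, #3, #4, #5, #1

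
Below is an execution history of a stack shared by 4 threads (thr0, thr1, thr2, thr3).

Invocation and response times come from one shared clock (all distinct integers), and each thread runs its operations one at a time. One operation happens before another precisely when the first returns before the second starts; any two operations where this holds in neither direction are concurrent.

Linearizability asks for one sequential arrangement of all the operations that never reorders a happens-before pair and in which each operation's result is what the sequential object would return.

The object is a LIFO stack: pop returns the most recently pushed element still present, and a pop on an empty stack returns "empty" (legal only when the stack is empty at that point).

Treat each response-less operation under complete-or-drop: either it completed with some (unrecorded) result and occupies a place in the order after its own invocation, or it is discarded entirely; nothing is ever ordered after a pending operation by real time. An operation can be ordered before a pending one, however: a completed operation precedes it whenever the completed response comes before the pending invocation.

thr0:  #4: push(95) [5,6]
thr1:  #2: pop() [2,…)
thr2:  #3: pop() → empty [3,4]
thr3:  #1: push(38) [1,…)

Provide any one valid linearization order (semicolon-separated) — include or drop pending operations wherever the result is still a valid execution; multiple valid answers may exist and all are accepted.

#1; #2; #3; #4

1. #1 push(38) (pending, included), leaving stack <38>
2. #2 pop() (pending, included), leaving stack <>
3. #3 pop() → empty, leaving stack <>
4. #4 push(95), leaving stack <95>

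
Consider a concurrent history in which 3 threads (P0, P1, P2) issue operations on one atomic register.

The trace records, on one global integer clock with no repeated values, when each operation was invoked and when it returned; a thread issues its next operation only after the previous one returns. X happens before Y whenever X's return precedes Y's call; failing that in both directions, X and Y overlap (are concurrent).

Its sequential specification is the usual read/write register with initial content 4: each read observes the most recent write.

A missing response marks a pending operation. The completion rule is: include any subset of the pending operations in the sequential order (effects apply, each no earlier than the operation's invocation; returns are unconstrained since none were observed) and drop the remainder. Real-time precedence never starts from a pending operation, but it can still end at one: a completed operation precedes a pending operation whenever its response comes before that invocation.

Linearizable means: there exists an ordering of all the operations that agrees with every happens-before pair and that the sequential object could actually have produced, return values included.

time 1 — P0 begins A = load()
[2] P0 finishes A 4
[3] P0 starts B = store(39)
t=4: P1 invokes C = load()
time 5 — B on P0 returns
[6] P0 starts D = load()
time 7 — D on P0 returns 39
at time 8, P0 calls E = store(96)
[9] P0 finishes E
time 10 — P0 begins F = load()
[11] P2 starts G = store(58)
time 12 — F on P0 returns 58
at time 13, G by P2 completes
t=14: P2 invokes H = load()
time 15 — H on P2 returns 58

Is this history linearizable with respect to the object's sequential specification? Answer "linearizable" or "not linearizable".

linearizable

a witness: A, B, C, D, E, G, F, H
after step 1 (A load() → 4): value 4
after step 2 (B store(39)): value 39
after step 3 (C load() (pending, included)): value 39
after step 4 (D load() → 39): value 39
after step 5 (E store(96)): value 96
after step 6 (G store(58)): value 58
after step 7 (F load() → 58): value 58
after step 8 (H load() → 58): value 58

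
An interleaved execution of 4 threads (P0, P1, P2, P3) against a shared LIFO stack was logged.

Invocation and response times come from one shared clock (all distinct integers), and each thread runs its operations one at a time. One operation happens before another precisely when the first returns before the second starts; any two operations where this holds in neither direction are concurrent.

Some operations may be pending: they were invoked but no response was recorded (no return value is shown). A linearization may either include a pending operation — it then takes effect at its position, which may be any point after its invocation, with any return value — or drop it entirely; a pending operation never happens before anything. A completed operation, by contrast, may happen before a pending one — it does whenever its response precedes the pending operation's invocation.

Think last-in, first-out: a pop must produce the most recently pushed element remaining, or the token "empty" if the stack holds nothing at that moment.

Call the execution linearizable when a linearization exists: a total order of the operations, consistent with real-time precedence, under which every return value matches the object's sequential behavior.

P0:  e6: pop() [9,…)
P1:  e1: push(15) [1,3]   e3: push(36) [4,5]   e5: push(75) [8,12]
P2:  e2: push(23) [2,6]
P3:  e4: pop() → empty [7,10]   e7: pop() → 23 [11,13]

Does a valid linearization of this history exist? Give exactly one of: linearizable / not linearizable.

not linearizable

cut after 9 events: linearizable; cut after 10 events (e4 responds, time 10): not linearizable
every one of the 3 real-time-consistent orders over 4 completed LIFO stack ops fails the sequential spec
no escape via the 2 pending operations (e5, e6): every completion choice fails
one such order, e1, e2, e3, e4 (pending dropped), breaks at step 4 where e4 pop() → empty is illegal
one such order, e1, e3, e2, e4 (pending dropped), breaks at step 4 where e4 pop() → empty is illegal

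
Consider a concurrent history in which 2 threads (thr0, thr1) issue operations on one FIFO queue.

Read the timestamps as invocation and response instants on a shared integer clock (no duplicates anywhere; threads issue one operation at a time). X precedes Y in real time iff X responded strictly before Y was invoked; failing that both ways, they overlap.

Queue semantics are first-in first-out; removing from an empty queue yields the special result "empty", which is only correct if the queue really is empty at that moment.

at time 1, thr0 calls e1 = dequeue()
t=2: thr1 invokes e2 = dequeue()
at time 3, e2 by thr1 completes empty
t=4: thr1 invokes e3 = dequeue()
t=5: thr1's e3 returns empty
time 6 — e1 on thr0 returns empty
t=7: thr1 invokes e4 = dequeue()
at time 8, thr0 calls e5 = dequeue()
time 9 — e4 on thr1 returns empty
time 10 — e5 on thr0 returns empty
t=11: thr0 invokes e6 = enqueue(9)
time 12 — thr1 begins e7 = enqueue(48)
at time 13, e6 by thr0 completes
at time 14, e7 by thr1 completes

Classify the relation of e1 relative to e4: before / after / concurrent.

e1 spans [1,6], e4 spans [7,9]
resp(e1)=6 < inv(e4)=7

before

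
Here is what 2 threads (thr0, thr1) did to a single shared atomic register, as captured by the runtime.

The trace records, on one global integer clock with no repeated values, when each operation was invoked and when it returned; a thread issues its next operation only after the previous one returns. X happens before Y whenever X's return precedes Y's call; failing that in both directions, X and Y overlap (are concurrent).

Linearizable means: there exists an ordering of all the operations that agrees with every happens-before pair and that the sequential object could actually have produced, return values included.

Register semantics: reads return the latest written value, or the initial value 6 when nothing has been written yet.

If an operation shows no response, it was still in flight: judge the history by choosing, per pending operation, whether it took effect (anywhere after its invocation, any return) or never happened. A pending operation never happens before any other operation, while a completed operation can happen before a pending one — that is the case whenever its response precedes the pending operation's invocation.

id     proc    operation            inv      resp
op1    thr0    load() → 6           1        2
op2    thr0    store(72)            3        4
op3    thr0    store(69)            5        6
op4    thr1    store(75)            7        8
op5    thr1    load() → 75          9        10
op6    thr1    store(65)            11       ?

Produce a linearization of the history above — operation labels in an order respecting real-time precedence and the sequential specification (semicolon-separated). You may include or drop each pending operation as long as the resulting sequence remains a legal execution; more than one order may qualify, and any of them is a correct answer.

op1; op2; op3; op4; op5

1. op1 load() → 6, leaving value 6
2. op2 store(72), leaving value 72
3. op3 store(69), leaving value 69
4. op4 store(75), leaving value 75
5. op5 load() → 75, leaving value 75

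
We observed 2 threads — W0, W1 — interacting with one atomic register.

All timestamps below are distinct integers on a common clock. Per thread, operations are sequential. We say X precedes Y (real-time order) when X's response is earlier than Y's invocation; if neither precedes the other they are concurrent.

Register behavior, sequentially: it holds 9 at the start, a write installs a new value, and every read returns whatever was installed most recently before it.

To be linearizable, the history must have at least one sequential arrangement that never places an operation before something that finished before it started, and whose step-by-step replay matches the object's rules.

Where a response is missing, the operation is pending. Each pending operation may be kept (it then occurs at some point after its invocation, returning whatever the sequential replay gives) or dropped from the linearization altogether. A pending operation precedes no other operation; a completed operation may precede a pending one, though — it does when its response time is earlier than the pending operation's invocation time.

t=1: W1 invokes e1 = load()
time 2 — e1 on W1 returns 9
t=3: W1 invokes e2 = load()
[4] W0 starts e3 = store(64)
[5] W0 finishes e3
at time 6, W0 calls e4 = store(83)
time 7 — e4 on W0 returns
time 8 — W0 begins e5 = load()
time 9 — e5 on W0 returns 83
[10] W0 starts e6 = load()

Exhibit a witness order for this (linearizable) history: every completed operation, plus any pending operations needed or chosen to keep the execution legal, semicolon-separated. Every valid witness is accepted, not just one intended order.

e1; e2; e3; e4; e5

after step 1 (e1 load() → 9): value 9
after step 2 (e2 load() (pending, included)): value 9
after step 3 (e3 store(64)): value 64
after step 4 (e4 store(83)): value 83
after step 5 (e5 load() → 83): value 83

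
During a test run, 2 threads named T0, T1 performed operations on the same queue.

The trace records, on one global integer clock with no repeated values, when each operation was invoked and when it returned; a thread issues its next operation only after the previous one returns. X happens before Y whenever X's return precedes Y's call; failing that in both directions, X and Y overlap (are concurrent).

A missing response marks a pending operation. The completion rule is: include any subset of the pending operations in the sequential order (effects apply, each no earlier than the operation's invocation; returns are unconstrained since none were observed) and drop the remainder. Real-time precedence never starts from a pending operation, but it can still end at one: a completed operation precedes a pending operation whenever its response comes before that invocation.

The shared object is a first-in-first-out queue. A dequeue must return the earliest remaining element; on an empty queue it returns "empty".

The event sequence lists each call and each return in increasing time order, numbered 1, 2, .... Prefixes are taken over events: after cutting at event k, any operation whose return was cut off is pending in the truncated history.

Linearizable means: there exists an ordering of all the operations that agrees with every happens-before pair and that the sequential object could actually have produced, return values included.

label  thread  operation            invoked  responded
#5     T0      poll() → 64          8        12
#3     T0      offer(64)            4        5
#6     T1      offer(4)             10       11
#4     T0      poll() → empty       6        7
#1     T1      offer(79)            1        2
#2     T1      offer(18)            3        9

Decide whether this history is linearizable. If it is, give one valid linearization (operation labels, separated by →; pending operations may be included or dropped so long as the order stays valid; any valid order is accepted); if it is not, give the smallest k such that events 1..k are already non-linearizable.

cut after 6 events: linearizable; cut after 7 events (#4 responds, time 7): not linearizable
the sole real-time-consistent order of 3 completed operations fails the queue replay
no escape via the 1 pending operation (#2): every completion choice fails
one such order, #1, #3, #4 (pending dropped), breaks at step 3 where #4 poll() → empty is illegal

not linearizable — minimal violating prefix: 7 events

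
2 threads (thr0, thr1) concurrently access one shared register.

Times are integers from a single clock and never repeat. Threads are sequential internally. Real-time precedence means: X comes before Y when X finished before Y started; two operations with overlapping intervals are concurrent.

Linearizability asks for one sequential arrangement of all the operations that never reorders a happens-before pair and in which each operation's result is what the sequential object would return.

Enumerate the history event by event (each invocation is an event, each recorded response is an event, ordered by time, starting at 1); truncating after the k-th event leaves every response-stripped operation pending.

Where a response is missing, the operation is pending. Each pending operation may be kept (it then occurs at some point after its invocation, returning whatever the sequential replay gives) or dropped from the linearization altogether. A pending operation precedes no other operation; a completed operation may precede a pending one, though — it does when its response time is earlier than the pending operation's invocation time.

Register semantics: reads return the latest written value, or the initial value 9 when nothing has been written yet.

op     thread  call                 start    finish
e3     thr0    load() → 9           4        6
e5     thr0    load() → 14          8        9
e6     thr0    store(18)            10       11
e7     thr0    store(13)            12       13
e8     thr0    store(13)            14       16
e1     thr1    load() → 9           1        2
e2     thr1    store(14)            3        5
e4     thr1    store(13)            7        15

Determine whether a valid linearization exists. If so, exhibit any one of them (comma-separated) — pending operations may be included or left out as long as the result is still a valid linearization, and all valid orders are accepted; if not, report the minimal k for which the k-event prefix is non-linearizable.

step 1: e1 load() → 9 — value 9
step 2: e3 load() → 9 — value 9
step 3: e2 store(14) — value 14
step 4: e5 load() → 14 — value 14
step 5: e4 store(13) — value 13
step 6: e6 store(18) — value 18
step 7: e7 store(13) — value 13
step 8: e8 store(13) — value 13

linearizable — witness: e1, e3, e2, e5, e4, e6, e7, e8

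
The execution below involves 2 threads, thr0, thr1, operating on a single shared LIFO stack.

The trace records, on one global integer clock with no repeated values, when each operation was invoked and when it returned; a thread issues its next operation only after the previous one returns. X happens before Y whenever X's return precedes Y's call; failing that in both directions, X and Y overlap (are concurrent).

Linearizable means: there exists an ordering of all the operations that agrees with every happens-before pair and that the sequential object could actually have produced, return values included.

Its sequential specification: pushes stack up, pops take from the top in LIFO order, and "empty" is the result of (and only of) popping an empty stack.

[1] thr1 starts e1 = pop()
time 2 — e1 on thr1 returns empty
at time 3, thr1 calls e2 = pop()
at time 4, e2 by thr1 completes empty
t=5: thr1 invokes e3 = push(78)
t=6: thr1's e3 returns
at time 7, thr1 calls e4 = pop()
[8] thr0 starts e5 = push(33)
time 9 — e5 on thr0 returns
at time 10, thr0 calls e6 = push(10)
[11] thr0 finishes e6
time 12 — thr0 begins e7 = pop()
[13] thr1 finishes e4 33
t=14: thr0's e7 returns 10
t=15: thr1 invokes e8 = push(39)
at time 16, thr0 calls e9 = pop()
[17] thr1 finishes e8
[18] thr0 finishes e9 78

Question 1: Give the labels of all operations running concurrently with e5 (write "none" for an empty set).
Answer: e4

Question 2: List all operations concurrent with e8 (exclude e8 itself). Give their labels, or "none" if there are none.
Answer: e9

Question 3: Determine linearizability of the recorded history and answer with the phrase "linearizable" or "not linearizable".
witness order: e1, e2, e3, e5, e4, e6, e7, e9, e8
after step 1 (e1 pop() → empty): stack <>
after step 2 (e2 pop() → empty): stack <>
after step 3 (e3 push(78)): stack <78>
after step 4 (e5 push(33)): stack <78,33>
after step 5 (e4 pop() → 33): stack <78>
after step 6 (e6 push(10)): stack <78,10>
after step 7 (e7 pop() → 10): stack <78>
after step 8 (e9 pop() → 78): stack <>
after step 9 (e8 push(39)): stack <39>

linearizable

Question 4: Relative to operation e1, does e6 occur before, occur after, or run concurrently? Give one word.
Answer: after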